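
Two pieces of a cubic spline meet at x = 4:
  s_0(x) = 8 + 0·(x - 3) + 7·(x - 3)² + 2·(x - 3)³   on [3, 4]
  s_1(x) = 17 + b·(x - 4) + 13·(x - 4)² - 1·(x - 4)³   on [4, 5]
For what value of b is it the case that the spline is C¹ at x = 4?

20

s_0'(x) = 0 + 14·(x - 3) + 6·(x - 3)², so s_0'(4) = 20. On the right, s_1'(4) = b, so b = 20.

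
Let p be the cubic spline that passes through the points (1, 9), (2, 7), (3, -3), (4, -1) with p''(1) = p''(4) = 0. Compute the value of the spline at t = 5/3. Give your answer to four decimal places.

8.7531

With σ_i denoting the second derivative at x_i, h_i = 1, 1, 1, and Δ_i = (y_(i+1) − y_i)/h_i = -2, -10, 2:
  1·σ_0 + 4·σ_1 + 1·σ_2 = 6(Δ_1 - Δ_0) = -48
  1·σ_1 + 4·σ_2 + 1·σ_3 = 6(Δ_2 - Δ_1) = 72
Natural end conditions: σ_0 = σ_3 = 0.
Hence σ_0 = 0, σ_1 = -88/5, σ_2 = 112/5, σ_3 = 0.
On [1, 2], p(t) = 9 + 14/15·(t - 1) + 0·(t - 1)² - 44/15·(t - 1)³.
With (t - 1) = 2/3: p(5/3) = 709/81.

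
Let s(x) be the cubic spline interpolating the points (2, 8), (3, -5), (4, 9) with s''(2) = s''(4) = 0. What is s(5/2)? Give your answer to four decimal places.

-1.0313

With M_i denoting the second derivative at x_i, h_i = 1, 1, and Δ_i = (y_(i+1) − y_i)/h_i = -13, 14:
  1·M_0 + 4·M_1 + 1·M_2 = 6(Δ_1 - Δ_0) = 162
Natural end conditions: M_0 = M_2 = 0.
Solving the tridiagonal system: M_0 = 0, M_1 = 81/2, M_2 = 0.
On [2, 3], s(x) = 8 - 79/4·(x - 2) + 0·(x - 2)² + 27/4·(x - 2)³.
With (x - 2) = 1/2: s(5/2) = -33/32.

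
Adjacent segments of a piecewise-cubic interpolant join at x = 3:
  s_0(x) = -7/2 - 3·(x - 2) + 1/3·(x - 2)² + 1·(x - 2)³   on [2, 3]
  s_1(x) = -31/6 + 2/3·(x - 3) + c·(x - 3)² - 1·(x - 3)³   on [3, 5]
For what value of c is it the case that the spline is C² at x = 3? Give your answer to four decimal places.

s_0''(x) = 2/3 + 6·(x - 2), so s_0''(3) = 20/3. On the right, s_1''(3) = 2c, so c = 10/3.

3.3333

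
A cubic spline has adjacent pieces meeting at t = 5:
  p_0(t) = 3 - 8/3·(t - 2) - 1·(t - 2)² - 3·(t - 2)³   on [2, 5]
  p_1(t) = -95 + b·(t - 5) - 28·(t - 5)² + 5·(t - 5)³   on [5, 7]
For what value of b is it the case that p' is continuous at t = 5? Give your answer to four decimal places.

p_0'(t) = -8/3 - 2·(t - 2) - 9·(t - 2)², so p_0'(5) = -269/3. On the right, p_1'(5) = b, so b = -269/3.

-89.6667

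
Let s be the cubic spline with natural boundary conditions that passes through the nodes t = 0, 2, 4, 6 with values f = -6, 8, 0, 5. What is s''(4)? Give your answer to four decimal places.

7.4000

Write M_i for s''(x_i). With h_i = 2, 2, 2 and divided differences Δ_i = 7, -4, 5/2, the continuity of s' gives the tridiagonal system
  2·M_0 + 8·M_1 + 2·M_2 = 6(Δ_1 - Δ_0) = -66
  2·M_1 + 8·M_2 + 2·M_3 = 6(Δ_2 - Δ_1) = 39
Natural end conditions: M_0 = M_3 = 0.
Solving the tridiagonal system: M_0 = 0, M_1 = -101/10, M_2 = 37/5, M_3 = 0.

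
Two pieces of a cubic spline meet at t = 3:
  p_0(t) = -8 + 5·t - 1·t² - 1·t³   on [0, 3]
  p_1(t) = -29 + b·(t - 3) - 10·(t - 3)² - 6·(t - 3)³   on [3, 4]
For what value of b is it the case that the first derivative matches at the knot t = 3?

p_0'(t) = 5 - 2·t - 3·t², so p_0'(3) = -28. On the right, p_1'(3) = b, so b = -28.

-28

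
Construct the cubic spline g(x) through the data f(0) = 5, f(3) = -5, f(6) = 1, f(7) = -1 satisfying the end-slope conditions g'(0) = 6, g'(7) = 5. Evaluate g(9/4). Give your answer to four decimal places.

Write m_i for g''(x_i). With h_i = 3, 3, 1 and divided differences Δ_i = -10/3, 2, -2, the continuity of g' gives the tridiagonal system
  3·m_0 + 12·m_1 + 3·m_2 = 6(Δ_1 - Δ_0) = 32
  3·m_1 + 8·m_2 + 1·m_3 = 6(Δ_2 - Δ_1) = -24
Clamped end conditions give two more equations: 2h_0·m_0 + h_0·m_1 = 6(Δ_0 - g'(0)) = -56 and h_2·m_2 + 2h_2·m_3 = 6(g'(7) - Δ_2) = 42.
Solving: m_0 = -1258/93, m_1 = 260/31, m_2 = -290/31, m_3 = 796/31.
On [0, 3], g(x) = 5 + 6·x - 629/93·x² + 1019/837·x³.
With x = 9/4: g(9/4) = -3715/1984.

-1.8725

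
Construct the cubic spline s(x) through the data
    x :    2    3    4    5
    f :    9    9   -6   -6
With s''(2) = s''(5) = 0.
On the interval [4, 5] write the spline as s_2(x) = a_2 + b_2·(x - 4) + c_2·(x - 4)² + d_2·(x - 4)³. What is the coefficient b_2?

Let σ_i = s''(x_i). Step sizes h_i = 1, 1, 1; slopes of the chords Δ_i = (y_(i+1) - y_i)/h_i = 0, -15, 0.
  1·σ_0 + 4·σ_1 + 1·σ_2 = 6(Δ_1 - Δ_0) = -90
  1·σ_1 + 4·σ_2 + 1·σ_3 = 6(Δ_2 - Δ_1) = 90
Natural end conditions: σ_0 = σ_3 = 0.
Solving the tridiagonal system: σ_0 = 0, σ_1 = -30, σ_2 = 30, σ_3 = 0.
On [4, 5], with s_2(x) = a_2 + b_2·(x - 4) + c_2·(x - 4)² + d_2·(x - 4)³: c_2 = σ_2/2 = 15, d_2 = (σ_3 - σ_2)/(6h_2) = -5, b_2 = Δ_2 - h_2(2σ_2 + σ_3)/6 = -10.

-10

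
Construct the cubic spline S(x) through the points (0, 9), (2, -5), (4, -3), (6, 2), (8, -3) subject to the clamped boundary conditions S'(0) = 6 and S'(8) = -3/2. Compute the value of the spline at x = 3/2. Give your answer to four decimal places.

Let m_i = S''(x_i). Step sizes h_i = 2, 2, 2, 2; slopes of the chords Δ_i = (y_(i+1) - y_i)/h_i = -7, 1, 5/2, -5/2.
  2·m_0 + 8·m_1 + 2·m_2 = 6(Δ_1 - Δ_0) = 48
  2·m_1 + 8·m_2 + 2·m_3 = 6(Δ_2 - Δ_1) = 9
  2·m_2 + 8·m_3 + 2·m_4 = 6(Δ_3 - Δ_2) = -30
Clamped end conditions give two more equations: 2h_0·m_0 + h_0·m_1 = 6(Δ_0 - S'(0)) = -78 and h_3·m_3 + 2h_3·m_4 = 6(S'(8) - Δ_3) = 6.
Solving: m_0 = -2895/112, m_1 = 711/56, m_2 = -15/16, m_3 = -249/56, m_4 = 417/112.
On [0, 2], S(x) = 9 + 6·x - 2895/224·x² + 1439/448·x³.
With x = 3/2: S(3/2) = -855/3584.

-0.2386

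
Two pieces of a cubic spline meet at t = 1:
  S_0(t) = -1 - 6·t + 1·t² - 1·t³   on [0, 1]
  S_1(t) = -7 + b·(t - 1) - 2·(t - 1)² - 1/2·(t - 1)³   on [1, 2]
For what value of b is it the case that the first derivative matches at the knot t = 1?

-7

S_0'(t) = -6 + 2·t - 3·t², so S_0'(1) = -7. On the right, S_1'(1) = b, so b = -7.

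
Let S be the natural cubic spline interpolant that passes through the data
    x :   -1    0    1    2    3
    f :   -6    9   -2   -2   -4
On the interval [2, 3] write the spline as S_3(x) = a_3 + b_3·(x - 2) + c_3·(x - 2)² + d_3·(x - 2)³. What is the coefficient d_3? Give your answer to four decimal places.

Write M_i for S''(x_i). With h_i = 1, 1, 1, 1 and divided differences Δ_i = 15, -11, 0, -2, the continuity of S' gives the tridiagonal system
  1·M_0 + 4·M_1 + 1·M_2 = 6(Δ_1 - Δ_0) = -156
  1·M_1 + 4·M_2 + 1·M_3 = 6(Δ_2 - Δ_1) = 66
  1·M_2 + 4·M_3 + 1·M_4 = 6(Δ_3 - Δ_2) = -12
Natural end conditions: M_0 = M_4 = 0.
Hence M_0 = 0, M_1 = -327/7, M_2 = 216/7, M_3 = -75/7, M_4 = 0.
On [2, 3], with S_3(x) = a_3 + b_3·(x - 2) + c_3·(x - 2)² + d_3·(x - 2)³: c_3 = M_3/2 = -75/14, d_3 = (M_4 - M_3)/(6h_3) = 25/14, b_3 = Δ_3 - h_3(2M_3 + M_4)/6 = 11/7.

1.7857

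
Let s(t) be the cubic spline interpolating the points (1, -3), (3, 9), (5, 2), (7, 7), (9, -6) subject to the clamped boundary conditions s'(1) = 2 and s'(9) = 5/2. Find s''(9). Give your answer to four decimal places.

20.9286

Put M_i = s'' at the i-th knot. Here h = (2, 2, 2, 2) and Δ = (6, -7/2, 5/2, -13/2), so the interior equations h_(i-1)·M_(i-1) + 2(h_(i-1)+h_i)·M_i + h_i·M_(i+1) = 6(Δ_i − Δ_(i-1)) read
  2·M_0 + 8·M_1 + 2·M_2 = 6(Δ_1 - Δ_0) = -57
  2·M_1 + 8·M_2 + 2·M_3 = 6(Δ_2 - Δ_1) = 36
  2·M_2 + 8·M_3 + 2·M_4 = 6(Δ_3 - Δ_2) = -54
Clamped end conditions give two more equations: 2h_0·M_0 + h_0·M_1 = 6(Δ_0 - s'(1)) = 24 and h_3·M_3 + 2h_3·M_4 = 6(s'(9) - Δ_3) = 54.
Solving: M_0 = 88/7, M_1 = -92/7, M_2 = 23/2, M_3 = -104/7, M_4 = 293/14.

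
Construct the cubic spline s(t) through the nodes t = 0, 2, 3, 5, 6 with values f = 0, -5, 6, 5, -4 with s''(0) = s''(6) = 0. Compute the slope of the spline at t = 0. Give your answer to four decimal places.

-7.7043

Put M_i = s'' at the i-th knot. Here h = (2, 1, 2, 1) and Δ = (-5/2, 11, -1/2, -9), so the interior equations h_(i-1)·M_(i-1) + 2(h_(i-1)+h_i)·M_i + h_i·M_(i+1) = 6(Δ_i − Δ_(i-1)) read
  2·M_0 + 6·M_1 + 1·M_2 = 6(Δ_1 - Δ_0) = 81
  1·M_1 + 6·M_2 + 2·M_3 = 6(Δ_2 - Δ_1) = -69
  2·M_2 + 6·M_3 + 1·M_4 = 6(Δ_3 - Δ_2) = -51
Natural end conditions: M_0 = M_4 = 0.
Hence M_0 = 0, M_1 = 484/31, M_2 = -393/31, M_3 = -265/62, M_4 = 0.
On [0, 2], s'(t) = b_0 + 2c_0·t + 3d_0·t² with b_0 = Δ_0 - h_0(2M_0 + M_1)/6 = -1433/186, c_0 = M_0/2 = 0, d_0 = (M_1 - M_0)/(6h_0) = 121/93. So s'(0) = -1433/186.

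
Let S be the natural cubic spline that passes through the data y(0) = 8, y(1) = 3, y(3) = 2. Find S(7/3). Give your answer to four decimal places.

Let m_i = S''(x_i). Step sizes h_i = 1, 2; slopes of the chords Δ_i = (y_(i+1) - y_i)/h_i = -5, -1/2.
  1·m_0 + 6·m_1 + 2·m_2 = 6(Δ_1 - Δ_0) = 27
Natural end conditions: m_0 = m_2 = 0.
Forward elimination and back-substitution give m_0 = 0, m_1 = 9/2, m_2 = 0.
On [1, 3], S(x) = 3 - 7/2·(x - 1) + 9/4·(x - 1)² - 3/8·(x - 1)³.
With (x - 1) = 4/3: S(7/3) = 13/9.

1.4444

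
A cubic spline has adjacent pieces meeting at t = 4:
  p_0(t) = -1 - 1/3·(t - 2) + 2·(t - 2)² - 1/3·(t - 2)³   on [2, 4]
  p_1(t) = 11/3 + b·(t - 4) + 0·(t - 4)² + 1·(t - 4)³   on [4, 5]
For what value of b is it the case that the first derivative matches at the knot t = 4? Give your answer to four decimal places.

p_0'(t) = -1/3 + 4·(t - 2) - 1·(t - 2)², so p_0'(4) = 11/3. On the right, p_1'(4) = b, so b = 11/3.

3.6667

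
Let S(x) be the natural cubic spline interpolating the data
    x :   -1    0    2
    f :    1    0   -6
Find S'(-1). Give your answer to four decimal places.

-0.6667

Write M_i for S''(x_i). With h_i = 1, 2 and divided differences Δ_i = -1, -3, the continuity of S' gives the tridiagonal system
  1·M_0 + 6·M_1 + 2·M_2 = 6(Δ_1 - Δ_0) = -12
Natural end conditions: M_0 = M_2 = 0.
Solving: M_0 = 0, M_1 = -2, M_2 = 0.
On [-1, 0], S'(x) = b_0 + 2c_0·(x + 1) + 3d_0·(x + 1)² with b_0 = Δ_0 - h_0(2M_0 + M_1)/6 = -2/3, c_0 = M_0/2 = 0, d_0 = (M_1 - M_0)/(6h_0) = -1/3. So S'(-1) = -2/3.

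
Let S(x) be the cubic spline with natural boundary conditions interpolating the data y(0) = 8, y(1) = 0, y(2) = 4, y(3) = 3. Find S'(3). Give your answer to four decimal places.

-3.1333

Write M_i for S''(x_i). With h_i = 1, 1, 1 and divided differences Δ_i = -8, 4, -1, the continuity of S' gives the tridiagonal system
  1·M_0 + 4·M_1 + 1·M_2 = 6(Δ_1 - Δ_0) = 72
  1·M_1 + 4·M_2 + 1·M_3 = 6(Δ_2 - Δ_1) = -30
Natural end conditions: M_0 = M_3 = 0.
Forward elimination and back-substitution give M_0 = 0, M_1 = 106/5, M_2 = -64/5, M_3 = 0.
On [2, 3], S'(x) = b_2 + 2c_2·(x - 2) + 3d_2·(x - 2)² with b_2 = Δ_2 - h_2(2M_2 + M_3)/6 = 49/15, c_2 = M_2/2 = -32/5, d_2 = (M_3 - M_2)/(6h_2) = 32/15. So S'(3) = -47/15.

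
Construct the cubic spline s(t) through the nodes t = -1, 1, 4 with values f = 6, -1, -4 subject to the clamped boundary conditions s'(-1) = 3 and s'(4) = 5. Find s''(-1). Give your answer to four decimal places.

-10.8500

Write M_i for s''(x_i). With h_i = 2, 3 and divided differences Δ_i = -7/2, -1, the continuity of s' gives the tridiagonal system
  2·M_0 + 10·M_1 + 3·M_2 = 6(Δ_1 - Δ_0) = 15
Clamped end conditions give two more equations: 2h_0·M_0 + h_0·M_1 = 6(Δ_0 - s'(-1)) = -39 and h_1·M_1 + 2h_1·M_2 = 6(s'(4) - Δ_1) = 36.
Solving the tridiagonal system: M_0 = -217/20, M_1 = 11/5, M_2 = 49/10.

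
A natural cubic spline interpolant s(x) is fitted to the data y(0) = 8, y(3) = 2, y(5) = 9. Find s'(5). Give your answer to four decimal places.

With M_i denoting the second derivative at x_i, h_i = 3, 2, and Δ_i = (y_(i+1) − y_i)/h_i = -2, 7/2:
  3·M_0 + 10·M_1 + 2·M_2 = 6(Δ_1 - Δ_0) = 33
Natural end conditions: M_0 = M_2 = 0.
Forward elimination and back-substitution give M_0 = 0, M_1 = 33/10, M_2 = 0.
On [3, 5], s'(x) = b_1 + 2c_1·(x - 3) + 3d_1·(x - 3)² with b_1 = Δ_1 - h_1(2M_1 + M_2)/6 = 13/10, c_1 = M_1/2 = 33/20, d_1 = (M_2 - M_1)/(6h_1) = -11/40. So s'(5) = 23/5.

4.6000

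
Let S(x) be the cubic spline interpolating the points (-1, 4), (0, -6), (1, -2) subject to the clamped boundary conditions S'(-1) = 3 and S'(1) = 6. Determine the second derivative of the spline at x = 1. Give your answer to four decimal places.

Write σ_i for S''(x_i). With h_i = 1, 1 and divided differences Δ_i = -10, 4, the continuity of S' gives the tridiagonal system
  1·σ_0 + 4·σ_1 + 1·σ_2 = 6(Δ_1 - Δ_0) = 84
Clamped end conditions give two more equations: 2h_0·σ_0 + h_0·σ_1 = 6(Δ_0 - S'(-1)) = -78 and h_1·σ_1 + 2h_1·σ_2 = 6(S'(1) - Δ_1) = 12.
Forward elimination and back-substitution give σ_0 = -117/2, σ_1 = 39, σ_2 = -27/2.

-13.5000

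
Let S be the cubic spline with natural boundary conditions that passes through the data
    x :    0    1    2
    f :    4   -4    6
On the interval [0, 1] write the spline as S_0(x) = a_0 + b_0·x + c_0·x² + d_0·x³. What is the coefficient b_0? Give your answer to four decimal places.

-12.5000

Let M_i = S''(x_i). Step sizes h_i = 1, 1; slopes of the chords Δ_i = (y_(i+1) - y_i)/h_i = -8, 10.
  1·M_0 + 4·M_1 + 1·M_2 = 6(Δ_1 - Δ_0) = 108
Natural end conditions: M_0 = M_2 = 0.
Solving: M_0 = 0, M_1 = 27, M_2 = 0.
On [0, 1], with S_0(x) = a_0 + b_0·x + c_0·x² + d_0·x³: c_0 = M_0/2 = 0, d_0 = (M_1 - M_0)/(6h_0) = 9/2, b_0 = Δ_0 - h_0(2M_0 + M_1)/6 = -25/2.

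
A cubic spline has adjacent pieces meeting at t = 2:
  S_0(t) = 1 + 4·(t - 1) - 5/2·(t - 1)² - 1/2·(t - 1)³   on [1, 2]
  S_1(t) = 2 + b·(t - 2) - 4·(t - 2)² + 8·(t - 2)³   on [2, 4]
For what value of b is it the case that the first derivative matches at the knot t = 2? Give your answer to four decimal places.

-2.5000

S_0'(t) = 4 - 5·(t - 1) - 3/2·(t - 1)², so S_0'(2) = -5/2. On the right, S_1'(2) = b, so b = -5/2.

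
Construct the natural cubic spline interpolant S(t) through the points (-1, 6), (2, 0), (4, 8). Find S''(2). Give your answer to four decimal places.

3.6000

With σ_i denoting the second derivative at x_i, h_i = 3, 2, and Δ_i = (y_(i+1) − y_i)/h_i = -2, 4:
  3·σ_0 + 10·σ_1 + 2·σ_2 = 6(Δ_1 - Δ_0) = 36
Natural end conditions: σ_0 = σ_2 = 0.
Solving the tridiagonal system: σ_0 = 0, σ_1 = 18/5, σ_2 = 0.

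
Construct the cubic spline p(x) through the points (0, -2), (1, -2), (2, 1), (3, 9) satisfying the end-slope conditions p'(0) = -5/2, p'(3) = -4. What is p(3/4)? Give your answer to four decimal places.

With m_i denoting the second derivative at x_i, h_i = 1, 1, 1, and Δ_i = (y_(i+1) − y_i)/h_i = 0, 3, 8:
  1·m_0 + 4·m_1 + 1·m_2 = 6(Δ_1 - Δ_0) = 18
  1·m_1 + 4·m_2 + 1·m_3 = 6(Δ_2 - Δ_1) = 30
Clamped end conditions give two more equations: 2h_0·m_0 + h_0·m_1 = 6(Δ_0 - p'(0)) = 15 and h_2·m_2 + 2h_2·m_3 = 6(p'(3) - Δ_2) = -72.
Forward elimination and back-substitution give m_0 = 44/5, m_1 = -13/5, m_2 = 98/5, m_3 = -229/5.
On [0, 1], p(x) = -2 - 5/2·x + 22/5·x² - 19/10·x³.
With x = 3/4: p(3/4) = -1409/640.

-2.2016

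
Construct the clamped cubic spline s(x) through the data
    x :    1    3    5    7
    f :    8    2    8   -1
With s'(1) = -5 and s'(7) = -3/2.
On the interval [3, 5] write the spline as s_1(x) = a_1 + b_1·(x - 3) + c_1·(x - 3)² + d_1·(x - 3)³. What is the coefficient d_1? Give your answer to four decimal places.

-1.4000

Put M_i = s'' at the i-th knot. Here h = (2, 2, 2) and Δ = (-3, 3, -9/2), so the interior equations h_(i-1)·M_(i-1) + 2(h_(i-1)+h_i)·M_i + h_i·M_(i+1) = 6(Δ_i − Δ_(i-1)) read
  2·M_0 + 8·M_1 + 2·M_2 = 6(Δ_1 - Δ_0) = 36
  2·M_1 + 8·M_2 + 2·M_3 = 6(Δ_2 - Δ_1) = -45
Clamped end conditions give two more equations: 2h_0·M_0 + h_0·M_1 = 6(Δ_0 - s'(1)) = 12 and h_2·M_2 + 2h_2·M_3 = 6(s'(7) - Δ_2) = 18.
Solving: M_0 = -8/15, M_1 = 106/15, M_2 = -146/15, M_3 = 281/30.
On [3, 5], with s_1(x) = a_1 + b_1·(x - 3) + c_1·(x - 3)² + d_1·(x - 3)³: c_1 = M_1/2 = 53/15, d_1 = (M_2 - M_1)/(6h_1) = -7/5, b_1 = Δ_1 - h_1(2M_1 + M_2)/6 = 23/15.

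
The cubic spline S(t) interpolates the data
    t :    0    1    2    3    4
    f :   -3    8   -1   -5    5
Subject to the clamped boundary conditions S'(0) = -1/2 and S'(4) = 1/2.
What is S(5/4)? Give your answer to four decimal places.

7.8770

Write σ_i for S''(x_i). With h_i = 1, 1, 1, 1 and divided differences Δ_i = 11, -9, -4, 10, the continuity of S' gives the tridiagonal system
  1·σ_0 + 4·σ_1 + 1·σ_2 = 6(Δ_1 - Δ_0) = -120
  1·σ_1 + 4·σ_2 + 1·σ_3 = 6(Δ_2 - Δ_1) = 30
  1·σ_2 + 4·σ_3 + 1·σ_4 = 6(Δ_3 - Δ_2) = 84
Clamped end conditions give two more equations: 2h_0·σ_0 + h_0·σ_1 = 6(Δ_0 - S'(0)) = 69 and h_3·σ_3 + 2h_3·σ_4 = 6(S'(4) - Δ_3) = -57.
Hence σ_0 = 1633/28, σ_1 = -667/14, σ_2 = 49/4, σ_3 = 401/14, σ_4 = -1199/28.
On [1, 2], S(t) = 8 + 271/56·(t - 1) - 667/28·(t - 1)² + 559/56·(t - 1)³.
With (t - 1) = 1/4: S(5/4) = 4033/512.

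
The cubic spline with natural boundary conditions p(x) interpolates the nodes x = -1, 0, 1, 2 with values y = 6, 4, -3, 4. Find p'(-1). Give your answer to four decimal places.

0.2667

Put M_i = p'' at the i-th knot. Here h = (1, 1, 1) and Δ = (-2, -7, 7), so the interior equations h_(i-1)·M_(i-1) + 2(h_(i-1)+h_i)·M_i + h_i·M_(i+1) = 6(Δ_i − Δ_(i-1)) read
  1·M_0 + 4·M_1 + 1·M_2 = 6(Δ_1 - Δ_0) = -30
  1·M_1 + 4·M_2 + 1·M_3 = 6(Δ_2 - Δ_1) = 84
Natural end conditions: M_0 = M_3 = 0.
Hence M_0 = 0, M_1 = -68/5, M_2 = 122/5, M_3 = 0.
On [-1, 0], p'(x) = b_0 + 2c_0·(x + 1) + 3d_0·(x + 1)² with b_0 = Δ_0 - h_0(2M_0 + M_1)/6 = 4/15, c_0 = M_0/2 = 0, d_0 = (M_1 - M_0)/(6h_0) = -34/15. So p'(-1) = 4/15.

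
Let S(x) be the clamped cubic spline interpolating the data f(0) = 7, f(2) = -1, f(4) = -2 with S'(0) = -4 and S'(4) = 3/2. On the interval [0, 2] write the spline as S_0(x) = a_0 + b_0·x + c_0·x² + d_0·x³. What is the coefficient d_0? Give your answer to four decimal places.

With m_i denoting the second derivative at x_i, h_i = 2, 2, and Δ_i = (y_(i+1) − y_i)/h_i = -4, -1/2:
  2·m_0 + 8·m_1 + 2·m_2 = 6(Δ_1 - Δ_0) = 21
Clamped end conditions give two more equations: 2h_0·m_0 + h_0·m_1 = 6(Δ_0 - S'(0)) = 0 and h_1·m_1 + 2h_1·m_2 = 6(S'(4) - Δ_1) = 12.
Hence m_0 = -5/4, m_1 = 5/2, m_2 = 7/4.
On [0, 2], with S_0(x) = a_0 + b_0·x + c_0·x² + d_0·x³: c_0 = m_0/2 = -5/8, d_0 = (m_1 - m_0)/(6h_0) = 5/16, b_0 = Δ_0 - h_0(2m_0 + m_1)/6 = -4.

0.3125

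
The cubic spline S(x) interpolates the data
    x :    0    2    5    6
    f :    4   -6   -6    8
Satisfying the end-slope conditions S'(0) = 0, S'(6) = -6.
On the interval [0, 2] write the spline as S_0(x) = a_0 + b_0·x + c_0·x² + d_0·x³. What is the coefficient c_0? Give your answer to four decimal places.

With σ_i denoting the second derivative at x_i, h_i = 2, 3, 1, and Δ_i = (y_(i+1) − y_i)/h_i = -5, 0, 14:
  2·σ_0 + 10·σ_1 + 3·σ_2 = 6(Δ_1 - Δ_0) = 30
  3·σ_1 + 8·σ_2 + 1·σ_3 = 6(Δ_2 - Δ_1) = 84
Clamped end conditions give two more equations: 2h_0·σ_0 + h_0·σ_1 = 6(Δ_0 - S'(0)) = -30 and h_2·σ_2 + 2h_2·σ_3 = 6(S'(6) - Δ_2) = -120.
Solving: σ_0 = -87/13, σ_1 = -21/13, σ_2 = 258/13, σ_3 = -909/13.
On [0, 2], with S_0(x) = a_0 + b_0·x + c_0·x² + d_0·x³: c_0 = σ_0/2 = -87/26, d_0 = (σ_1 - σ_0)/(6h_0) = 11/26, b_0 = Δ_0 - h_0(2σ_0 + σ_1)/6 = 0.

-3.3462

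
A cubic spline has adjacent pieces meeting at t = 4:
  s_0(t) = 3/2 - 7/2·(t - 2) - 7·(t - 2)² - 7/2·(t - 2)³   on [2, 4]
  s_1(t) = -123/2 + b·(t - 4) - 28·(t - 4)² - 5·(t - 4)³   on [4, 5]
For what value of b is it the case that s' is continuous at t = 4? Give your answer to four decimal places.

-73.5000

s_0'(t) = -7/2 - 14·(t - 2) - 21/2·(t - 2)², so s_0'(4) = -147/2. On the right, s_1'(4) = b, so b = -147/2.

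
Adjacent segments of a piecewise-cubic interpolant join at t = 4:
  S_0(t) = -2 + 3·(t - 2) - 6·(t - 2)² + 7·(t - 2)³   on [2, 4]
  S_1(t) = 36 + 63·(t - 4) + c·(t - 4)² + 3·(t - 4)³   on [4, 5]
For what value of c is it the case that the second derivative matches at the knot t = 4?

36

S_0''(t) = -12 + 42·(t - 2), so S_0''(4) = 72. On the right, S_1''(4) = 2c, so c = 36.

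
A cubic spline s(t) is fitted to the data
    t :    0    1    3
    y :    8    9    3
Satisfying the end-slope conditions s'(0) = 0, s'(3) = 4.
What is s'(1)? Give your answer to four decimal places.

With m_i denoting the second derivative at x_i, h_i = 1, 2, and Δ_i = (y_(i+1) − y_i)/h_i = 1, -3:
  1·m_0 + 6·m_1 + 2·m_2 = 6(Δ_1 - Δ_0) = -24
Clamped end conditions give two more equations: 2h_0·m_0 + h_0·m_1 = 6(Δ_0 - s'(0)) = 6 and h_1·m_1 + 2h_1·m_2 = 6(s'(3) - Δ_1) = 42.
Hence m_0 = 25/3, m_1 = -32/3, m_2 = 95/6.
On [1, 3], s'(t) = b_1 + 2c_1·(t - 1) + 3d_1·(t - 1)² with b_1 = Δ_1 - h_1(2m_1 + m_2)/6 = -7/6, c_1 = m_1/2 = -16/3, d_1 = (m_2 - m_1)/(6h_1) = 53/24. So s'(1) = -7/6.

-1.1667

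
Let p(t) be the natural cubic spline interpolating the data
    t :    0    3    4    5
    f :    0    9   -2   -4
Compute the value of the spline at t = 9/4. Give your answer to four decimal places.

Let σ_i = p''(x_i). Step sizes h_i = 3, 1, 1; slopes of the chords Δ_i = (y_(i+1) - y_i)/h_i = 3, -11, -2.
  3·σ_0 + 8·σ_1 + 1·σ_2 = 6(Δ_1 - Δ_0) = -84
  1·σ_1 + 4·σ_2 + 1·σ_3 = 6(Δ_2 - Δ_1) = 54
Natural end conditions: σ_0 = σ_3 = 0.
Hence σ_0 = 0, σ_1 = -390/31, σ_2 = 516/31, σ_3 = 0.
On [0, 3], p(t) = 0 + 288/31·t + 0·t² - 65/93·t³.
With t = 9/4: p(9/4) = 25677/1984.

12.9420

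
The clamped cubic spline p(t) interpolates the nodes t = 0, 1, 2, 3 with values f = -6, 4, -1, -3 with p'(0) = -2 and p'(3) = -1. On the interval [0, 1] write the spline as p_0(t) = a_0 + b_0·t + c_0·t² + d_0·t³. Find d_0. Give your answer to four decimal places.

With M_i denoting the second derivative at x_i, h_i = 1, 1, 1, and Δ_i = (y_(i+1) − y_i)/h_i = 10, -5, -2:
  1·M_0 + 4·M_1 + 1·M_2 = 6(Δ_1 - Δ_0) = -90
  1·M_1 + 4·M_2 + 1·M_3 = 6(Δ_2 - Δ_1) = 18
Clamped end conditions give two more equations: 2h_0·M_0 + h_0·M_1 = 6(Δ_0 - p'(0)) = 72 and h_2·M_2 + 2h_2·M_3 = 6(p'(3) - Δ_2) = 6.
Solving: M_0 = 844/15, M_1 = -608/15, M_2 = 238/15, M_3 = -74/15.
On [0, 1], with p_0(t) = a_0 + b_0·t + c_0·t² + d_0·t³: c_0 = M_0/2 = 422/15, d_0 = (M_1 - M_0)/(6h_0) = -242/15, b_0 = Δ_0 - h_0(2M_0 + M_1)/6 = -2.

-16.1333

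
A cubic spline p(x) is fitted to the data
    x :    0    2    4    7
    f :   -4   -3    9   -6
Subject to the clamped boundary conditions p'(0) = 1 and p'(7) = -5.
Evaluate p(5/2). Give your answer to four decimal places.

Put M_i = p'' at the i-th knot. Here h = (2, 2, 3) and Δ = (1/2, 6, -5), so the interior equations h_(i-1)·M_(i-1) + 2(h_(i-1)+h_i)·M_i + h_i·M_(i+1) = 6(Δ_i − Δ_(i-1)) read
  2·M_0 + 8·M_1 + 2·M_2 = 6(Δ_1 - Δ_0) = 33
  2·M_1 + 10·M_2 + 3·M_3 = 6(Δ_2 - Δ_1) = -66
Clamped end conditions give two more equations: 2h_0·M_0 + h_0·M_1 = 6(Δ_0 - p'(0)) = -3 and h_2·M_2 + 2h_2·M_3 = 6(p'(7) - Δ_2) = 0.
Forward elimination and back-substitution give M_0 = -339/74, M_1 = 567/74, M_2 = -354/37, M_3 = 177/37.
On [2, 4], p(x) = -3 + 151/37·(x - 2) + 567/148·(x - 2)² - 425/296·(x - 2)³.
With (x - 2) = 1/2: p(5/2) = -429/2368.

-0.1812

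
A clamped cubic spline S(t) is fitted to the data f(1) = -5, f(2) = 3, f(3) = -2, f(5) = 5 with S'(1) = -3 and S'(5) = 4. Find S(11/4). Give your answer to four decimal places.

-0.2610

Put M_i = S'' at the i-th knot. Here h = (1, 1, 2) and Δ = (8, -5, 7/2), so the interior equations h_(i-1)·M_(i-1) + 2(h_(i-1)+h_i)·M_i + h_i·M_(i+1) = 6(Δ_i − Δ_(i-1)) read
  1·M_0 + 4·M_1 + 1·M_2 = 6(Δ_1 - Δ_0) = -78
  1·M_1 + 6·M_2 + 2·M_3 = 6(Δ_2 - Δ_1) = 51
Clamped end conditions give two more equations: 2h_0·M_0 + h_0·M_1 = 6(Δ_0 - S'(1)) = 66 and h_2·M_2 + 2h_2·M_3 = 6(S'(5) - Δ_2) = 3.
Solving: M_0 = 1129/22, M_1 = -403/11, M_2 = 379/22, M_3 = -173/22.
On [2, 3], S(t) = 3 + 191/44·(t - 2) - 403/22·(t - 2)² + 395/44·(t - 2)³.
With (t - 2) = 3/4: S(11/4) = -735/2816.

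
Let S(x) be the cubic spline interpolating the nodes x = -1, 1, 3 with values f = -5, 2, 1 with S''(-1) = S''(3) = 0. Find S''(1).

Put m_i = S'' at the i-th knot. Here h = (2, 2) and Δ = (7/2, -1/2), so the interior equations h_(i-1)·m_(i-1) + 2(h_(i-1)+h_i)·m_i + h_i·m_(i+1) = 6(Δ_i − Δ_(i-1)) read
  2·m_0 + 8·m_1 + 2·m_2 = 6(Δ_1 - Δ_0) = -24
Natural end conditions: m_0 = m_2 = 0.
Forward elimination and back-substitution give m_0 = 0, m_1 = -3, m_2 = 0.

-3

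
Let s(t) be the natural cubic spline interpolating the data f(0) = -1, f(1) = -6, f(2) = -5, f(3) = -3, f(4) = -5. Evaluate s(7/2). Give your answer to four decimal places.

-3.6116

Put σ_i = s'' at the i-th knot. Here h = (1, 1, 1, 1) and Δ = (-5, 1, 2, -2), so the interior equations h_(i-1)·σ_(i-1) + 2(h_(i-1)+h_i)·σ_i + h_i·σ_(i+1) = 6(Δ_i − Δ_(i-1)) read
  1·σ_0 + 4·σ_1 + 1·σ_2 = 6(Δ_1 - Δ_0) = 36
  1·σ_1 + 4·σ_2 + 1·σ_3 = 6(Δ_2 - Δ_1) = 6
  1·σ_2 + 4·σ_3 + 1·σ_4 = 6(Δ_3 - Δ_2) = -24
Natural end conditions: σ_0 = σ_4 = 0.
Forward elimination and back-substitution give σ_0 = 0, σ_1 = 123/14, σ_2 = 6/7, σ_3 = -87/14, σ_4 = 0.
On [3, 4], s(t) = -3 + 1/14·(t - 3) - 87/28·(t - 3)² + 29/28·(t - 3)³.
With (t - 3) = 1/2: s(7/2) = -809/224.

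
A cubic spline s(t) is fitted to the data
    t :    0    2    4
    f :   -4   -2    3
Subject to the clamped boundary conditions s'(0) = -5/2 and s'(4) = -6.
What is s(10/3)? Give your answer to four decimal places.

Write M_i for s''(x_i). With h_i = 2, 2 and divided differences Δ_i = 1, 5/2, the continuity of s' gives the tridiagonal system
  2·M_0 + 8·M_1 + 2·M_2 = 6(Δ_1 - Δ_0) = 9
Clamped end conditions give two more equations: 2h_0·M_0 + h_0·M_1 = 6(Δ_0 - s'(0)) = 21 and h_1·M_1 + 2h_1·M_2 = 6(s'(4) - Δ_1) = -51.
Hence M_0 = 13/4, M_1 = 4, M_2 = -59/4.
On [2, 4], s(t) = -2 + 19/4·(t - 2) + 2·(t - 2)² - 25/16·(t - 2)³.
With (t - 2) = 4/3: s(10/3) = 113/27.

4.1852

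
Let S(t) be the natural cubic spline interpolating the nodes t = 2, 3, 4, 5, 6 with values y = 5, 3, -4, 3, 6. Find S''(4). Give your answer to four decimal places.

27.8571

With M_i denoting the second derivative at x_i, h_i = 1, 1, 1, 1, and Δ_i = (y_(i+1) − y_i)/h_i = -2, -7, 7, 3:
  1·M_0 + 4·M_1 + 1·M_2 = 6(Δ_1 - Δ_0) = -30
  1·M_1 + 4·M_2 + 1·M_3 = 6(Δ_2 - Δ_1) = 84
  1·M_2 + 4·M_3 + 1·M_4 = 6(Δ_3 - Δ_2) = -24
Natural end conditions: M_0 = M_4 = 0.
Forward elimination and back-substitution give M_0 = 0, M_1 = -405/28, M_2 = 195/7, M_3 = -363/28, M_4 = 0.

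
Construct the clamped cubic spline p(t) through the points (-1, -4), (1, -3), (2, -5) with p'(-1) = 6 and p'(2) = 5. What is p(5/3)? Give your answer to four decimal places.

Put σ_i = p'' at the i-th knot. Here h = (2, 1) and Δ = (1/2, -2), so the interior equations h_(i-1)·σ_(i-1) + 2(h_(i-1)+h_i)·σ_i + h_i·σ_(i+1) = 6(Δ_i − Δ_(i-1)) read
  2·σ_0 + 6·σ_1 + 1·σ_2 = 6(Δ_1 - Δ_0) = -15
Clamped end conditions give two more equations: 2h_0·σ_0 + h_0·σ_1 = 6(Δ_0 - p'(-1)) = -33 and h_1·σ_1 + 2h_1·σ_2 = 6(p'(2) - Δ_1) = 42.
Forward elimination and back-substitution give σ_0 = -73/12, σ_1 = -13/3, σ_2 = 139/6.
On [1, 2], p(t) = -3 - 53/12·(t - 1) - 13/6·(t - 1)² + 55/12·(t - 1)³.
With (t - 1) = 2/3: p(5/3) = -899/162.

-5.5494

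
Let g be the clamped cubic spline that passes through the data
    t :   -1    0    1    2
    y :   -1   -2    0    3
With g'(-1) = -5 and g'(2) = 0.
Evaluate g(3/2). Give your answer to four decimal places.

With σ_i denoting the second derivative at x_i, h_i = 1, 1, 1, and Δ_i = (y_(i+1) − y_i)/h_i = -1, 2, 3:
  1·σ_0 + 4·σ_1 + 1·σ_2 = 6(Δ_1 - Δ_0) = 18
  1·σ_1 + 4·σ_2 + 1·σ_3 = 6(Δ_2 - Δ_1) = 6
Clamped end conditions give two more equations: 2h_0·σ_0 + h_0·σ_1 = 6(Δ_0 - g'(-1)) = 24 and h_2·σ_2 + 2h_2·σ_3 = 6(g'(2) - Δ_2) = -18.
Solving: σ_0 = 176/15, σ_1 = 8/15, σ_2 = 62/15, σ_3 = -166/15.
On [1, 2], g(t) = 0 + 52/15·(t - 1) + 31/15·(t - 1)² - 38/15·(t - 1)³.
With (t - 1) = 1/2: g(3/2) = 29/15.

1.9333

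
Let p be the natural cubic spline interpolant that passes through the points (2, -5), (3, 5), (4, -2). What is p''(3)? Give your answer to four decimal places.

Put σ_i = p'' at the i-th knot. Here h = (1, 1) and Δ = (10, -7), so the interior equations h_(i-1)·σ_(i-1) + 2(h_(i-1)+h_i)·σ_i + h_i·σ_(i+1) = 6(Δ_i − Δ_(i-1)) read
  1·σ_0 + 4·σ_1 + 1·σ_2 = 6(Δ_1 - Δ_0) = -102
Natural end conditions: σ_0 = σ_2 = 0.
Hence σ_0 = 0, σ_1 = -51/2, σ_2 = 0.

-25.5000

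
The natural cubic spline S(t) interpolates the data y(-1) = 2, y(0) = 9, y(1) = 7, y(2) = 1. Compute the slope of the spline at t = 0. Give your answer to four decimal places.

2.7333

Write M_i for S''(x_i). With h_i = 1, 1, 1 and divided differences Δ_i = 7, -2, -6, the continuity of S' gives the tridiagonal system
  1·M_0 + 4·M_1 + 1·M_2 = 6(Δ_1 - Δ_0) = -54
  1·M_1 + 4·M_2 + 1·M_3 = 6(Δ_2 - Δ_1) = -24
Natural end conditions: M_0 = M_3 = 0.
Hence M_0 = 0, M_1 = -64/5, M_2 = -14/5, M_3 = 0.
On [0, 1], S'(t) = b_1 + 2c_1·t + 3d_1·t² with b_1 = Δ_1 - h_1(2M_1 + M_2)/6 = 41/15, c_1 = M_1/2 = -32/5, d_1 = (M_2 - M_1)/(6h_1) = 5/3. So S'(0) = 41/15.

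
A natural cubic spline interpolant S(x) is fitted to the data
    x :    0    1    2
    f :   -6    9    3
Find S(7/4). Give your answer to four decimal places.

5.7305

With σ_i denoting the second derivative at x_i, h_i = 1, 1, and Δ_i = (y_(i+1) − y_i)/h_i = 15, -6:
  1·σ_0 + 4·σ_1 + 1·σ_2 = 6(Δ_1 - Δ_0) = -126
Natural end conditions: σ_0 = σ_2 = 0.
Forward elimination and back-substitution give σ_0 = 0, σ_1 = -63/2, σ_2 = 0.
On [1, 2], S(x) = 9 + 9/2·(x - 1) - 63/4·(x - 1)² + 21/4·(x - 1)³.
With (x - 1) = 3/4: S(7/4) = 1467/256.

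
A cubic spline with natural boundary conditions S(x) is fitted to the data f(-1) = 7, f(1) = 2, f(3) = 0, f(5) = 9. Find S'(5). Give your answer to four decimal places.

5.8667

Put m_i = S'' at the i-th knot. Here h = (2, 2, 2) and Δ = (-5/2, -1, 9/2), so the interior equations h_(i-1)·m_(i-1) + 2(h_(i-1)+h_i)·m_i + h_i·m_(i+1) = 6(Δ_i − Δ_(i-1)) read
  2·m_0 + 8·m_1 + 2·m_2 = 6(Δ_1 - Δ_0) = 9
  2·m_1 + 8·m_2 + 2·m_3 = 6(Δ_2 - Δ_1) = 33
Natural end conditions: m_0 = m_3 = 0.
Solving: m_0 = 0, m_1 = 1/10, m_2 = 41/10, m_3 = 0.
On [3, 5], S'(x) = b_2 + 2c_2·(x - 3) + 3d_2·(x - 3)² with b_2 = Δ_2 - h_2(2m_2 + m_3)/6 = 53/30, c_2 = m_2/2 = 41/20, d_2 = (m_3 - m_2)/(6h_2) = -41/120. So S'(5) = 88/15.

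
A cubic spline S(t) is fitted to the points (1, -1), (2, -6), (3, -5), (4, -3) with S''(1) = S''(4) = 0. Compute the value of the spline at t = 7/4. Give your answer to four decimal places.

Write M_i for S''(x_i). With h_i = 1, 1, 1 and divided differences Δ_i = -5, 1, 2, the continuity of S' gives the tridiagonal system
  1·M_0 + 4·M_1 + 1·M_2 = 6(Δ_1 - Δ_0) = 36
  1·M_1 + 4·M_2 + 1·M_3 = 6(Δ_2 - Δ_1) = 6
Natural end conditions: M_0 = M_3 = 0.
Hence M_0 = 0, M_1 = 46/5, M_2 = -4/5, M_3 = 0.
On [1, 2], S(t) = -1 - 98/15·(t - 1) + 0·(t - 1)² + 23/15·(t - 1)³.
With (t - 1) = 3/4: S(7/4) = -1681/320.

-5.2531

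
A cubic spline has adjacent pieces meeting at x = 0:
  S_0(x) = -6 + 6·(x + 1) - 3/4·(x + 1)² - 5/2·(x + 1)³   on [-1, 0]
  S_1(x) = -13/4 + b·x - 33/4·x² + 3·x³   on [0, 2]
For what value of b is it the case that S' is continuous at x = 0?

-3

S_0'(x) = 6 - 3/2·(x + 1) - 15/2·(x + 1)², so S_0'(0) = -3. On the right, S_1'(0) = b, so b = -3.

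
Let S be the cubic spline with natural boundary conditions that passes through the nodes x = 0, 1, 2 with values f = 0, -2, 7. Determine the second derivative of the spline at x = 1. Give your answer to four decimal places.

16.5000

With σ_i denoting the second derivative at x_i, h_i = 1, 1, and Δ_i = (y_(i+1) − y_i)/h_i = -2, 9:
  1·σ_0 + 4·σ_1 + 1·σ_2 = 6(Δ_1 - Δ_0) = 66
Natural end conditions: σ_0 = σ_2 = 0.
Forward elimination and back-substitution give σ_0 = 0, σ_1 = 33/2, σ_2 = 0.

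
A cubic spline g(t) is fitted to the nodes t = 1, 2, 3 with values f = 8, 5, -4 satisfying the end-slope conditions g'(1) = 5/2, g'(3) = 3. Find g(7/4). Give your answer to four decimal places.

7.0449

Write σ_i for g''(x_i). With h_i = 1, 1 and divided differences Δ_i = -3, -9, the continuity of g' gives the tridiagonal system
  1·σ_0 + 4·σ_1 + 1·σ_2 = 6(Δ_1 - Δ_0) = -36
Clamped end conditions give two more equations: 2h_0·σ_0 + h_0·σ_1 = 6(Δ_0 - g'(1)) = -33 and h_1·σ_1 + 2h_1·σ_2 = 6(g'(3) - Δ_1) = 72.
Solving: σ_0 = -29/4, σ_1 = -37/2, σ_2 = 181/4.
On [1, 2], g(t) = 8 + 5/2·(t - 1) - 29/8·(t - 1)² - 15/8·(t - 1)³.
With (t - 1) = 3/4: g(7/4) = 3607/512.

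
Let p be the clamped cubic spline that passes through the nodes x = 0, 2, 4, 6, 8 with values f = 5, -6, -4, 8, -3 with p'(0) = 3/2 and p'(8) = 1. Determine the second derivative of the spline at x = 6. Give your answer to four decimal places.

-14.2321

Let M_i = p''(x_i). Step sizes h_i = 2, 2, 2, 2; slopes of the chords Δ_i = (y_(i+1) - y_i)/h_i = -11/2, 1, 6, -11/2.
  2·M_0 + 8·M_1 + 2·M_2 = 6(Δ_1 - Δ_0) = 39
  2·M_1 + 8·M_2 + 2·M_3 = 6(Δ_2 - Δ_1) = 30
  2·M_2 + 8·M_3 + 2·M_4 = 6(Δ_3 - Δ_2) = -69
Clamped end conditions give two more equations: 2h_0·M_0 + h_0·M_1 = 6(Δ_0 - p'(0)) = -42 and h_3·M_3 + 2h_3·M_4 = 6(p'(8) - Δ_3) = 39.
Solving the tridiagonal system: M_0 = -1567/112, M_1 = 391/56, M_2 = 89/16, M_3 = -797/56, M_4 = 1889/112.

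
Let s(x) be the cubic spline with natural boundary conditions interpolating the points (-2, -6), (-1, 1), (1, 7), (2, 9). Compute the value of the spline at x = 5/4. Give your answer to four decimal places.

7.4795

Write m_i for s''(x_i). With h_i = 1, 2, 1 and divided differences Δ_i = 7, 3, 2, the continuity of s' gives the tridiagonal system
  1·m_0 + 6·m_1 + 2·m_2 = 6(Δ_1 - Δ_0) = -24
  2·m_1 + 6·m_2 + 1·m_3 = 6(Δ_2 - Δ_1) = -6
Natural end conditions: m_0 = m_3 = 0.
Forward elimination and back-substitution give m_0 = 0, m_1 = -33/8, m_2 = 3/8, m_3 = 0.
On [1, 2], s(x) = 7 + 15/8·(x - 1) + 3/16·(x - 1)² - 1/16·(x - 1)³.
With (x - 1) = 1/4: s(5/4) = 7659/1024.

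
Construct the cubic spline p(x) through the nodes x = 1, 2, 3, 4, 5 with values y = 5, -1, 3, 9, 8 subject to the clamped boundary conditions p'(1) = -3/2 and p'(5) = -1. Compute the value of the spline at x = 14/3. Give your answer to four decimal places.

8.5602

Let σ_i = p''(x_i). Step sizes h_i = 1, 1, 1, 1; slopes of the chords Δ_i = (y_(i+1) - y_i)/h_i = -6, 4, 6, -1.
  1·σ_0 + 4·σ_1 + 1·σ_2 = 6(Δ_1 - Δ_0) = 60
  1·σ_1 + 4·σ_2 + 1·σ_3 = 6(Δ_2 - Δ_1) = 12
  1·σ_2 + 4·σ_3 + 1·σ_4 = 6(Δ_3 - Δ_2) = -42
Clamped end conditions give two more equations: 2h_0·σ_0 + h_0·σ_1 = 6(Δ_0 - p'(1)) = -27 and h_3·σ_3 + 2h_3·σ_4 = 6(p'(5) - Δ_3) = 0.
Solving the tridiagonal system: σ_0 = -191/8, σ_1 = 83/4, σ_2 = 7/8, σ_3 = -49/4, σ_4 = 49/8.
On [4, 5], p(x) = 9 + 33/16·(x - 4) - 49/8·(x - 4)² + 49/16·(x - 4)³.
With (x - 4) = 2/3: p(14/3) = 1849/216.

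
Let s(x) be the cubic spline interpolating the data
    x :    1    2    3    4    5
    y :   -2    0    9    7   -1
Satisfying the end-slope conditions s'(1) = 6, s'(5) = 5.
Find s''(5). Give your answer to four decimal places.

Put m_i = s'' at the i-th knot. Here h = (1, 1, 1, 1) and Δ = (2, 9, -2, -8), so the interior equations h_(i-1)·m_(i-1) + 2(h_(i-1)+h_i)·m_i + h_i·m_(i+1) = 6(Δ_i − Δ_(i-1)) read
  1·m_0 + 4·m_1 + 1·m_2 = 6(Δ_1 - Δ_0) = 42
  1·m_1 + 4·m_2 + 1·m_3 = 6(Δ_2 - Δ_1) = -66
  1·m_2 + 4·m_3 + 1·m_4 = 6(Δ_3 - Δ_2) = -36
Clamped end conditions give two more equations: 2h_0·m_0 + h_0·m_1 = 6(Δ_0 - s'(1)) = -24 and h_3·m_3 + 2h_3·m_4 = 6(s'(5) - Δ_3) = 78.
Solving the tridiagonal system: m_0 = -311/14, m_1 = 143/7, m_2 = -35/2, m_3 = -115/7, m_4 = 661/14.

47.2143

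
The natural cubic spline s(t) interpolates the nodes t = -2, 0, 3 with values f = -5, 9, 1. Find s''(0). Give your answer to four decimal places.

-5.8000

Write M_i for s''(x_i). With h_i = 2, 3 and divided differences Δ_i = 7, -8/3, the continuity of s' gives the tridiagonal system
  2·M_0 + 10·M_1 + 3·M_2 = 6(Δ_1 - Δ_0) = -58
Natural end conditions: M_0 = M_2 = 0.
Solving: M_0 = 0, M_1 = -29/5, M_2 = 0.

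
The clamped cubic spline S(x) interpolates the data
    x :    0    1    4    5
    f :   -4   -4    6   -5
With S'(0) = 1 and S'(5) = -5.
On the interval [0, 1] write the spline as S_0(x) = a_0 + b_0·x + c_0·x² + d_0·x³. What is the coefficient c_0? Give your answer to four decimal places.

-4.0635

Write M_i for S''(x_i). With h_i = 1, 3, 1 and divided differences Δ_i = 0, 10/3, -11, the continuity of S' gives the tridiagonal system
  1·M_0 + 8·M_1 + 3·M_2 = 6(Δ_1 - Δ_0) = 20
  3·M_1 + 8·M_2 + 1·M_3 = 6(Δ_2 - Δ_1) = -86
Clamped end conditions give two more equations: 2h_0·M_0 + h_0·M_1 = 6(Δ_0 - S'(0)) = -6 and h_2·M_2 + 2h_2·M_3 = 6(S'(5) - Δ_2) = 36.
Solving the tridiagonal system: M_0 = -512/63, M_1 = 646/63, M_2 = -1132/63, M_3 = 1700/63.
On [0, 1], with S_0(x) = a_0 + b_0·x + c_0·x² + d_0·x³: c_0 = M_0/2 = -256/63, d_0 = (M_1 - M_0)/(6h_0) = 193/63, b_0 = Δ_0 - h_0(2M_0 + M_1)/6 = 1.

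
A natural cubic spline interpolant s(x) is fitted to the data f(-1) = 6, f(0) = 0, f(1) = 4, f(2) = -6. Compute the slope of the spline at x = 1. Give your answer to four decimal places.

Put M_i = s'' at the i-th knot. Here h = (1, 1, 1) and Δ = (-6, 4, -10), so the interior equations h_(i-1)·M_(i-1) + 2(h_(i-1)+h_i)·M_i + h_i·M_(i+1) = 6(Δ_i − Δ_(i-1)) read
  1·M_0 + 4·M_1 + 1·M_2 = 6(Δ_1 - Δ_0) = 60
  1·M_1 + 4·M_2 + 1·M_3 = 6(Δ_2 - Δ_1) = -84
Natural end conditions: M_0 = M_3 = 0.
Forward elimination and back-substitution give M_0 = 0, M_1 = 108/5, M_2 = -132/5, M_3 = 0.
On [1, 2], s'(x) = b_2 + 2c_2·(x - 1) + 3d_2·(x - 1)² with b_2 = Δ_2 - h_2(2M_2 + M_3)/6 = -6/5, c_2 = M_2/2 = -66/5, d_2 = (M_3 - M_2)/(6h_2) = 22/5. So s'(1) = -6/5.

-1.2000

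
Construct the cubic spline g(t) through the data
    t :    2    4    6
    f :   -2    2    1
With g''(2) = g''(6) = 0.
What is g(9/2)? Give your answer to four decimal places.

Put m_i = g'' at the i-th knot. Here h = (2, 2) and Δ = (2, -1/2), so the interior equations h_(i-1)·m_(i-1) + 2(h_(i-1)+h_i)·m_i + h_i·m_(i+1) = 6(Δ_i − Δ_(i-1)) read
  2·m_0 + 8·m_1 + 2·m_2 = 6(Δ_1 - Δ_0) = -15
Natural end conditions: m_0 = m_2 = 0.
Hence m_0 = 0, m_1 = -15/8, m_2 = 0.
On [4, 6], g(t) = 2 + 3/4·(t - 4) - 15/16·(t - 4)² + 5/32·(t - 4)³.
With (t - 4) = 1/2: g(9/2) = 553/256.

2.1602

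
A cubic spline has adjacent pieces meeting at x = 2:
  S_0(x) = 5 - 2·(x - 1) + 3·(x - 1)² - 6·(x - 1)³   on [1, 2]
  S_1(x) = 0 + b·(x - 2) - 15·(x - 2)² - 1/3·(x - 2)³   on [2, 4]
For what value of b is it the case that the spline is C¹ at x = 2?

-14

S_0'(x) = -2 + 6·(x - 1) - 18·(x - 1)², so S_0'(2) = -14. On the right, S_1'(2) = b, so b = -14.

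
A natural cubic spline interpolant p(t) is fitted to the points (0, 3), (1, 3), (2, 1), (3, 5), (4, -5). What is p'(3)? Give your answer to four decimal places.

-1.5714

Let M_i = p''(x_i). Step sizes h_i = 1, 1, 1, 1; slopes of the chords Δ_i = (y_(i+1) - y_i)/h_i = 0, -2, 4, -10.
  1·M_0 + 4·M_1 + 1·M_2 = 6(Δ_1 - Δ_0) = -12
  1·M_1 + 4·M_2 + 1·M_3 = 6(Δ_2 - Δ_1) = 36
  1·M_2 + 4·M_3 + 1·M_4 = 6(Δ_3 - Δ_2) = -84
Natural end conditions: M_0 = M_4 = 0.
Solving: M_0 = 0, M_1 = -51/7, M_2 = 120/7, M_3 = -177/7, M_4 = 0.
On [3, 4], p'(t) = b_3 + 2c_3·(t - 3) + 3d_3·(t - 3)² with b_3 = Δ_3 - h_3(2M_3 + M_4)/6 = -11/7, c_3 = M_3/2 = -177/14, d_3 = (M_4 - M_3)/(6h_3) = 59/14. So p'(3) = -11/7.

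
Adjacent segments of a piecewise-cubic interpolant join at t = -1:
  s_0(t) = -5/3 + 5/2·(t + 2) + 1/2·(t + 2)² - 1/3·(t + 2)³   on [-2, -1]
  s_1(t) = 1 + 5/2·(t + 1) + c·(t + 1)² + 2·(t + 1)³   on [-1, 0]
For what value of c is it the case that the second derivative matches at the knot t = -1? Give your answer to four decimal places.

s_0''(t) = 1 - 2·(t + 2), so s_0''(-1) = -1. On the right, s_1''(-1) = 2c, so c = -1/2.

-0.5000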